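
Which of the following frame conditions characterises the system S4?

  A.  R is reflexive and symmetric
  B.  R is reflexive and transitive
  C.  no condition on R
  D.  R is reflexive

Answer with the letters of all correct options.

B

(A) this class determines B (= KTB), not S4.
(B) S4 is sound and complete for exactly this class.
(C) this class determines K, not S4.
(D) this class determines T (= KT), not S4.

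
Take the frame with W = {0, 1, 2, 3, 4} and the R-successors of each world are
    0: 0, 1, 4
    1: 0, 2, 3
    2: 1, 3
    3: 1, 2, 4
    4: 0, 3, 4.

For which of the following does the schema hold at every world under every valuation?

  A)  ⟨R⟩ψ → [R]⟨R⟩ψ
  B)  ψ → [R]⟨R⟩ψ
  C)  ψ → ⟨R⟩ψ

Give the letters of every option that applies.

B

R is not reflexive: not 1 R 1.
R is symmetric: every R-edge is matched by its reverse.
R is not euclidean: 0 R 1 and 0 R 4 but not 1 R 4.
(A) ⟨R⟩ψ → [R]⟨R⟩ψ is axiom 5, which corresponds to the euclidean property. R is not euclidean — not valid.
(B) ψ → [R]⟨R⟩ψ is axiom B; it is valid on a frame exactly when R is symmetric. R is symmetric, so valid.
(C) ψ → ⟨R⟩ψ is the dual of axiom T; it is valid on a frame exactly when R is reflexive. R is not reflexive, so not valid.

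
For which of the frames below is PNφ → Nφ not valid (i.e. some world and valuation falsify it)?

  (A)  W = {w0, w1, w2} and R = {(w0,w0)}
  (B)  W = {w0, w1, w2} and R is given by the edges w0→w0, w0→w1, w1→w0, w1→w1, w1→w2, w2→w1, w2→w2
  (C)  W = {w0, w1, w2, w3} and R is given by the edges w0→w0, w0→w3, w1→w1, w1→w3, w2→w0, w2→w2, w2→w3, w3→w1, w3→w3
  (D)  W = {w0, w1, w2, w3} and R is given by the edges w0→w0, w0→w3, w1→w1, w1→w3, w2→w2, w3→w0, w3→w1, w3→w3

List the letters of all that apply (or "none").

The schema PNφ → Nφ is the dual of axiom 5; it is valid on a frame iff R is euclidean.
(A) R is euclidean (any two R-successors of the same world are R-related), so the schema is valid here.
(B) R is not euclidean (w1 R w0 and w1 R w2 but not w0 R w2), so the schema fails here.
(C) R is not euclidean (w0 R w3 and w0 R w0 but not w3 R w0), so the schema fails here.
(D) R is not euclidean (w3 R w0 and w3 R w1 but not w0 R w1), so the schema fails here.

B, C, D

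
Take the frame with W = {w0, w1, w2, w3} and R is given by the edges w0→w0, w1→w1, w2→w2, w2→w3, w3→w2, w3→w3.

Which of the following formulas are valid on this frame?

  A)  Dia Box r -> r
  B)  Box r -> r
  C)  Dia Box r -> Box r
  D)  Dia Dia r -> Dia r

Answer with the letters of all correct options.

A, B, C, D

R is reflexive: each world relates to itself.
R is symmetric: every R-edge is matched by its reverse.
R is transitive: R is closed under composition.
R is euclidean: any two R-successors of the same world are R-related.
(A) the dual of axiom B: valid iff R is symmetric. R is symmetric — valid.
(B) Box r -> r (axiom T) characterises the reflexive frames. R is reflexive — valid.
(C) Dia Box r -> Box r (the dual of axiom 5) characterises the euclidean frames. R is euclidean — valid.
(D) Dia Dia r -> Dia r is the dual of axiom 4, which corresponds to transitivity. R is transitive — valid.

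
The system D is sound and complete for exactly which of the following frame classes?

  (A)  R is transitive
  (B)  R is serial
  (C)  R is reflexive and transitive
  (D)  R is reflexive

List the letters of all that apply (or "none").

(A) this class determines K4, not D.
(B) D is sound and complete for exactly this class.
(C) this class determines S4, not D.
(D) this class determines T (= KT), not D.

B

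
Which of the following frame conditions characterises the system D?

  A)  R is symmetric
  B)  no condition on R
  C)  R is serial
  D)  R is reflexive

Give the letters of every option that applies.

(A) this class determines KB, not D.
(B) this class determines K, not D.
(C) D is sound and complete for exactly this class.
(D) this class determines T (= KT), not D.

C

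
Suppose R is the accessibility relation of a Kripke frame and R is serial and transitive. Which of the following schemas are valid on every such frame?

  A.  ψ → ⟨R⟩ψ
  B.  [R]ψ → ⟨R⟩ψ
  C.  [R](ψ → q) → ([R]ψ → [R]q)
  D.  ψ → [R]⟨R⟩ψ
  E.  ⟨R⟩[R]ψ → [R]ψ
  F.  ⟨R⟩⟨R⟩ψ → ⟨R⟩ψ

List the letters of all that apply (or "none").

(A) the dual of axiom T: valid iff R is reflexive. Such an R need not be reflexive — not valid.
(B) [R]ψ → ⟨R⟩ψ (axiom D) characterises the serial frames. Every such R is serial — valid.
(C) this is just K, valid on every normal frame.
(D) ψ → [R]⟨R⟩ψ (axiom B) characterises the symmetric frames. Such an R need not be symmetric — not valid.
(E) ⟨R⟩[R]ψ → [R]ψ is the dual of axiom 5; it is valid on a frame exactly when R is euclidean. Such an R need not be euclidean, so not valid.
(F) ⟨R⟩⟨R⟩ψ → ⟨R⟩ψ (the dual of axiom 4) characterises the transitive frames. Every such R is transitive — valid.

B, C, F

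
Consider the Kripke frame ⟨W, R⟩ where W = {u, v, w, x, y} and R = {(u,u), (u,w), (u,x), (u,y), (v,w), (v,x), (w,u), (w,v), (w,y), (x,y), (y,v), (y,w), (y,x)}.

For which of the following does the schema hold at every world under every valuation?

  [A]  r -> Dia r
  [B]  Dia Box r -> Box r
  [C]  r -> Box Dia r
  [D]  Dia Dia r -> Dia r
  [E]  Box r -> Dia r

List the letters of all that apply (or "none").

E

R is not reflexive: not v R v.
R is not symmetric: u R x but not x R u.
R is not transitive: u R w and w R v but not u R v.
R is not euclidean: u R w and u R x but not w R x.
R is serial: every world has an R-successor.
(A) r -> Dia r is the dual of axiom T, which corresponds to reflexivity. R is not reflexive — not valid.
(B) Dia Box r -> Box r is the dual of axiom 5, which corresponds to the euclidean property. R is not euclidean — not valid.
(C) r -> Box Dia r is axiom B, which corresponds to symmetry. R is not symmetric — not valid.
(D) Dia Dia r -> Dia r (the dual of axiom 4) characterises the transitive frames. R is not transitive — not valid.
(E) Box r -> Dia r (axiom D) characterises the serial frames. R is serial — valid.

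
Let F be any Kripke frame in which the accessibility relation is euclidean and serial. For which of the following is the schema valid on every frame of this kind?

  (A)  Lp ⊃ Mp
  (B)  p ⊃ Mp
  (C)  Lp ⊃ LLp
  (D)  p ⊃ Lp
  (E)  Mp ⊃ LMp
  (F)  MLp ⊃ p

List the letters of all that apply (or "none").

A, E

(A) Lp ⊃ Mp is axiom D, which corresponds to seriality. Every such R is serial — valid.
(B) p ⊃ Mp (the dual of axiom T) characterises the reflexive frames. Such an R need not be reflexive — not valid.
(C) axiom 4: valid iff R is transitive. Such an R need not be transitive — not valid.
(D) p ⊃ Lp is valid only on frames where every R-edge is a self-loop. Such an R need not be a subset of the identity — not valid.
(E) axiom 5: valid iff R is euclidean. Every such R is euclidean — valid.
(F) MLp ⊃ p (the dual of axiom B) characterises the symmetric frames. Such an R need not be symmetric — not valid.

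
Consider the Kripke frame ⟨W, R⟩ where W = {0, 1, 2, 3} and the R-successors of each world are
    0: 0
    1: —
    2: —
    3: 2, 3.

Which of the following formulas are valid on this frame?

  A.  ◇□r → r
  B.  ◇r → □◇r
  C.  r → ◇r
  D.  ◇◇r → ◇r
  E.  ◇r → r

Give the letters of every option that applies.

D

R is not reflexive: not 1 R 1.
R is not symmetric: 3 R 2 but not 2 R 3.
R is transitive: R is closed under composition.
R is not euclidean: 3 R 2 and 3 R 3 but not 2 R 3.
R is not a subset of the identity: 3 R 2 with 3 ≠ 2.
(A) the dual of axiom B: valid iff R is symmetric. R is not symmetric — not valid.
(B) axiom 5: valid iff R is euclidean. R is not euclidean — not valid.
(C) r → ◇r is the dual of axiom T; it is valid on a frame exactly when R is reflexive. R is not reflexive, so not valid.
(D) the dual of axiom 4: valid iff R is transitive. R is transitive — valid.
(E) ◇r → r (the converse of T) corresponds to R being a subset of the identity. Here R ⊄ identity, so not valid.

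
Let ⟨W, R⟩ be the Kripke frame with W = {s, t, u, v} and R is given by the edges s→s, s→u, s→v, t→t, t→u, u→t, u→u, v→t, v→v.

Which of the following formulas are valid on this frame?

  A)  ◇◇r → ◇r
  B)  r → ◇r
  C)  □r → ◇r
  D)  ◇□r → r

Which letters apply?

B, C

R is reflexive: each world relates to itself.
R is not symmetric: s R u but not u R s.
R is not transitive: s R u and u R t but not s R t.
R is serial: every world has an R-successor.
(A) ◇◇r → ◇r is the dual of axiom 4; it is valid on a frame exactly when R is transitive. R is not transitive, so not valid.
(B) r → ◇r is the dual of axiom T, which corresponds to reflexivity. R is reflexive — valid.
(C) axiom D: valid iff R is serial. R is serial — valid.
(D) ◇□r → r is the dual of axiom B; it is valid on a frame exactly when R is symmetric. R is not symmetric, so not valid.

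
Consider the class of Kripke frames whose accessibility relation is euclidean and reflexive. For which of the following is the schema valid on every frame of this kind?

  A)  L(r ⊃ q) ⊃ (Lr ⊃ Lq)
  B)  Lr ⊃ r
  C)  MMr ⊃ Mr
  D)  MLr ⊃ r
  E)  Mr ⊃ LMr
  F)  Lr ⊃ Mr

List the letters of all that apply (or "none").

A reflexive euclidean relation is also symmetric (from wRw and wRv the euclidean condition gives vRw) and hence transitive; it is an equivalence relation.
(A) this is just K, valid on every normal frame.
(B) Lr ⊃ r (axiom T) characterises the reflexive frames. Every such R is reflexive — valid.
(C) MMr ⊃ Mr is the dual of axiom 4; it is valid on a frame exactly when R is transitive. Every such R is transitive, so valid.
(D) MLr ⊃ r is the dual of axiom B, which corresponds to symmetry. Every such R is symmetric — valid.
(E) Mr ⊃ LMr (axiom 5) characterises the euclidean frames. Every such R is euclidean — valid.
(F) Lr ⊃ Mr is axiom D; it is valid on a frame exactly when R is serial. Every such R is serial, so valid.

A, B, C, D, E, F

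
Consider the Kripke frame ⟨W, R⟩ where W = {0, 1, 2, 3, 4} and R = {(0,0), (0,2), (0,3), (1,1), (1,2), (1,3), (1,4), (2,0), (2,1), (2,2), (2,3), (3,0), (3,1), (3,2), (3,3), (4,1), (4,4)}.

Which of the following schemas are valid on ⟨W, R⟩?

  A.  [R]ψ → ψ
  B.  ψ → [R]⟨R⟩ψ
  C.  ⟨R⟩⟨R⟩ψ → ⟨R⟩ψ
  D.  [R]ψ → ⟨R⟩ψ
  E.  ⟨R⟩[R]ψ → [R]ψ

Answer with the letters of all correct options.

A, B, D

R is reflexive: each world relates to itself.
R is symmetric: every R-edge is matched by its reverse.
R is not transitive: 0 R 2 and 2 R 1 but not 0 R 1.
R is not euclidean: 1 R 2 and 1 R 4 but not 2 R 4.
R is serial: every world has an R-successor.
(A) axiom T: valid iff R is reflexive. R is reflexive — valid.
(B) axiom B: valid iff R is symmetric. R is symmetric — valid.
(C) ⟨R⟩⟨R⟩ψ → ⟨R⟩ψ is the dual of axiom 4; it is valid on a frame exactly when R is transitive. R is not transitive, so not valid.
(D) [R]ψ → ⟨R⟩ψ is axiom D, which corresponds to seriality. R is serial — valid.
(E) the dual of axiom 5: valid iff R is euclidean. R is not euclidean — not valid.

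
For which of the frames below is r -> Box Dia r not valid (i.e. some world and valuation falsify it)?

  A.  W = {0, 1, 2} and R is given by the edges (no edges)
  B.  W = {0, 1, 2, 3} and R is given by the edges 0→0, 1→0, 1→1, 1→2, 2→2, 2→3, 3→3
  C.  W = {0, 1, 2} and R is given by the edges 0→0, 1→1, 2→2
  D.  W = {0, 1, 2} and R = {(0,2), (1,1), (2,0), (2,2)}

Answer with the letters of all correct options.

B

The schema r -> Box Dia r is axiom B; it is valid on a frame iff R is symmetric.
(A) R is symmetric (every R-edge is matched by its reverse), so the schema is valid here.
(B) R is not symmetric (1 R 0 but not 0 R 1), so the schema fails here.
(C) R is symmetric (every R-edge is matched by its reverse), so the schema is valid here.
(D) R is symmetric (every R-edge is matched by its reverse), so the schema is valid here.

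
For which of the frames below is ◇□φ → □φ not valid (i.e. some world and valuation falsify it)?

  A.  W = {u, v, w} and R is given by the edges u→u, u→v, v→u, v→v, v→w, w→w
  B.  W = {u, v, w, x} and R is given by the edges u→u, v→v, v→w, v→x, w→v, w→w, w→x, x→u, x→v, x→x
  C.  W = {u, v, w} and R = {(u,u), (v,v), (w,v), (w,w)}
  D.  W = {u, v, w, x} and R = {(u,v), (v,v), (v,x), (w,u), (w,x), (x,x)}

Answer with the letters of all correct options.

The schema ◇□φ → □φ is the dual of axiom 5; it is valid on a frame iff R is euclidean.
(A) R is not euclidean (v R u and v R w but not u R w), so the schema fails here.
(B) R is not euclidean (v R x and v R w but not x R w), so the schema fails here.
(C) R is not euclidean (w R v and w R w but not v R w), so the schema fails here.
(D) R is not euclidean (v R x and v R v but not x R v), so the schema fails here.

A, B, C, D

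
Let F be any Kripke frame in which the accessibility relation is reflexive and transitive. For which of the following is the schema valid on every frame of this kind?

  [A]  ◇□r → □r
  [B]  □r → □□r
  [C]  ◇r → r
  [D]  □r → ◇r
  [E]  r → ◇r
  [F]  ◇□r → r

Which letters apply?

B, D, E

Reflexive relations are serial.
(A) ◇□r → □r (the dual of axiom 5) characterises the euclidean frames. Such an R need not be euclidean — not valid.
(B) axiom 4: valid iff R is transitive. Every such R is transitive — valid.
(C) ◇r → r is valid only on frames where every R-edge is a self-loop. Such an R need not be a subset of the identity — not valid.
(D) □r → ◇r is axiom D; it is valid on a frame exactly when R is serial. Every such R is serial, so valid.
(E) r → ◇r is the dual of axiom T, which corresponds to reflexivity. Every such R is reflexive — valid.
(F) ◇□r → r (the dual of axiom B) characterises the symmetric frames. Such an R need not be symmetric — not valid.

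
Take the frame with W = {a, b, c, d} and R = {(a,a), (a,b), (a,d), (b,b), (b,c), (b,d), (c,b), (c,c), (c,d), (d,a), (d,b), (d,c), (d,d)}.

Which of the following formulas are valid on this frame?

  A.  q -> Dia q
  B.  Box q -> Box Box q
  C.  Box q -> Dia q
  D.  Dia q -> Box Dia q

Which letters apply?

A, C

R is reflexive: each world relates to itself.
R is not transitive: a R b and b R c but not a R c.
R is not euclidean: a R b and a R a but not b R a.
R is serial: every world has an R-successor.
(A) q -> Dia q is the dual of axiom T, which corresponds to reflexivity. R is reflexive — valid.
(B) Box q -> Box Box q (axiom 4) characterises the transitive frames. R is not transitive — not valid.
(C) Box q -> Dia q is axiom D; it is valid on a frame exactly when R is serial. R is serial, so valid.
(D) axiom 5: valid iff R is euclidean. R is not euclidean — not valid.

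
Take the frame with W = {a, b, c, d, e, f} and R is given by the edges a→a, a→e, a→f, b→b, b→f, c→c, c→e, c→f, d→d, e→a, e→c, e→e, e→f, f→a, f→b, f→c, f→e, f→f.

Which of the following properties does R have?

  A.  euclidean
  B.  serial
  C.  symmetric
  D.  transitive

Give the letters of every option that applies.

B, C

(A) not euclidean: e R a and e R c but not a R c.
(B) serial: every world has an R-successor.
(C) symmetric: every R-edge is matched by its reverse.
(D) not transitive: a R e and e R c but not a R c.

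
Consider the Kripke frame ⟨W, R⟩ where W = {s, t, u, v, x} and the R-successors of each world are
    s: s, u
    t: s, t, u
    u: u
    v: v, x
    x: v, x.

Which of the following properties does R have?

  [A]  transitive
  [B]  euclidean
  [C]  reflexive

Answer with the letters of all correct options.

A, C

(A) transitive: R is closed under composition.
(B) not euclidean: s R u and s R s but not u R s.
(C) reflexive: each world relates to itself.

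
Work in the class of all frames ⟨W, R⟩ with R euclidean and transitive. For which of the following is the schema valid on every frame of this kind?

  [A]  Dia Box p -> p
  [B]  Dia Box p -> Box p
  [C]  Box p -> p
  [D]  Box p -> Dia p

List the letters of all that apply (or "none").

B

(A) Dia Box p -> p is the dual of axiom B; it is valid on a frame exactly when R is symmetric. Such an R need not be symmetric, so not valid.
(B) the dual of axiom 5: valid iff R is euclidean. Every such R is euclidean — valid.
(C) axiom T: valid iff R is reflexive. Such an R need not be reflexive — not valid.
(D) Box p -> Dia p is axiom D; it is valid on a frame exactly when R is serial. Such an R need not be serial, so not valid.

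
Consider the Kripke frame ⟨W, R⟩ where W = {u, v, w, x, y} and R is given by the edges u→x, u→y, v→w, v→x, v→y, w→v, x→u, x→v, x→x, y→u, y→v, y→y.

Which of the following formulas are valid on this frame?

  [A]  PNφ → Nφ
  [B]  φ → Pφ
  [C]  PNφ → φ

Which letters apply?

C

R is not reflexive: not u R u.
R is symmetric: every R-edge is matched by its reverse.
R is not euclidean: u R x and u R y but not x R y.
(A) the dual of axiom 5: valid iff R is euclidean. R is not euclidean — not valid.
(B) φ → Pφ is the dual of axiom T, which corresponds to reflexivity. R is not reflexive — not valid.
(C) the dual of axiom B: valid iff R is symmetric. R is symmetric — valid.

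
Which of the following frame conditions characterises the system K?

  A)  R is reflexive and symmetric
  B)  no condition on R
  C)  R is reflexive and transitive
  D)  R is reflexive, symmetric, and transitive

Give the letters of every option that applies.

B

(A) this class determines B (= KTB), not K.
(B) K is sound and complete for exactly this class.
(C) this class determines S4, not K.
(D) this class determines S5, not K.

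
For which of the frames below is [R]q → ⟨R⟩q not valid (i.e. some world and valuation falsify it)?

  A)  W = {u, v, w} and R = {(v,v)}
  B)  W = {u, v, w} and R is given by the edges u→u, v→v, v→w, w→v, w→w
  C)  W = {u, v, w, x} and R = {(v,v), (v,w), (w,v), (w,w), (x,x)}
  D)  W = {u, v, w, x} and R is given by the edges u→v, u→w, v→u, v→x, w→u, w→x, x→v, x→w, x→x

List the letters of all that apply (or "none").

The schema [R]q → ⟨R⟩q is axiom D; it is valid on a frame iff R is serial.
(A) R is not serial (u has no R-successor), so the schema fails here.
(B) R is serial (every world has an R-successor), so the schema is valid here.
(C) R is not serial (u has no R-successor), so the schema fails here.
(D) R is serial (every world has an R-successor), so the schema is valid here.

A, C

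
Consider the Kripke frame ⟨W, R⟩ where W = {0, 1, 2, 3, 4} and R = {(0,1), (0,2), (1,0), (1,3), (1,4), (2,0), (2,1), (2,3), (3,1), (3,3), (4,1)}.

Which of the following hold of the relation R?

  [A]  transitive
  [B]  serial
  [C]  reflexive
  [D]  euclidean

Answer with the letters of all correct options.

(A) not transitive: 0 R 1 and 1 R 0 but not 0 R 0.
(B) serial: every world has an R-successor.
(C) not reflexive: not 0 R 0.
(D) not euclidean: 0 R 1 and 0 R 2 but not 1 R 2.

B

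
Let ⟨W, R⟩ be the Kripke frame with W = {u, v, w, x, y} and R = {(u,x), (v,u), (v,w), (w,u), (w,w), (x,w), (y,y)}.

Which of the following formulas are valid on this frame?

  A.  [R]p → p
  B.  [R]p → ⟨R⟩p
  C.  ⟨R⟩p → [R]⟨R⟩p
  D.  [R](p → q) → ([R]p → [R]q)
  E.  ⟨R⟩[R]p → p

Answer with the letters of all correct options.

B, D

R is not reflexive: not u R u.
R is not symmetric: u R x but not x R u.
R is not euclidean: v R u and v R w but not u R w.
R is serial: every world has an R-successor.
(A) [R]p → p is axiom T, which corresponds to reflexivity. R is not reflexive — not valid.
(B) [R]p → ⟨R⟩p (axiom D) characterises the serial frames. R is serial — valid.
(C) ⟨R⟩p → [R]⟨R⟩p is axiom 5; it is valid on a frame exactly when R is euclidean. R is not euclidean, so not valid.
(D) this is just K, valid on every normal frame.
(E) the dual of axiom B: valid iff R is symmetric. R is not symmetric — not valid.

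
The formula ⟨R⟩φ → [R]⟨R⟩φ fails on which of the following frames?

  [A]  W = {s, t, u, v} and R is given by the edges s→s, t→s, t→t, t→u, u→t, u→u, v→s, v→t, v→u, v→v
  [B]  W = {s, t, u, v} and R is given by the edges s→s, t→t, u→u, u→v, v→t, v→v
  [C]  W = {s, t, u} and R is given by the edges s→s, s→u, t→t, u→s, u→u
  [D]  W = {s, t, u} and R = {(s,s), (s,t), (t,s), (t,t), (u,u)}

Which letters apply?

The schema ⟨R⟩φ → [R]⟨R⟩φ is axiom 5; it is valid on a frame iff R is euclidean.
(A) R is not euclidean (t R s and t R t but not s R t), so the schema fails here.
(B) R is not euclidean (u R v and u R u but not v R u), so the schema fails here.
(C) R is euclidean (any two R-successors of the same world are R-related), so the schema is valid here.
(D) R is euclidean (any two R-successors of the same world are R-related), so the schema is valid here.

A, B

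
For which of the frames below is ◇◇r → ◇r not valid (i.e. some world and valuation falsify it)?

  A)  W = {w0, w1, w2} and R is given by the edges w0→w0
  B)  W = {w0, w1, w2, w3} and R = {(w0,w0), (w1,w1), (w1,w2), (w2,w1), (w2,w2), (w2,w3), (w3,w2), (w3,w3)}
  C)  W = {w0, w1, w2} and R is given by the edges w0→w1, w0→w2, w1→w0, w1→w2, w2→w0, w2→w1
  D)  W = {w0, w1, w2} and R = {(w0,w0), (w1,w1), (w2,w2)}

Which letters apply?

The schema ◇◇r → ◇r is the dual of axiom 4; it is valid on a frame iff R is transitive.
(A) R is transitive (R is closed under composition), so the schema is valid here.
(B) R is not transitive (w1 R w2 and w2 R w3 but not w1 R w3), so the schema fails here.
(C) R is not transitive (w0 R w1 and w1 R w0 but not w0 R w0), so the schema fails here.
(D) R is transitive (R is closed under composition), so the schema is valid here.

B, C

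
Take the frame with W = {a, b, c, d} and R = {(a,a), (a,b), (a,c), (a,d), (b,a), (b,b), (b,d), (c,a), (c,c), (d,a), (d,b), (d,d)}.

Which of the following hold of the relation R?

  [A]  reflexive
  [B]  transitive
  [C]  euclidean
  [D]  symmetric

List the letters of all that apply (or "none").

(A) reflexive: each world relates to itself.
(B) not transitive: b R a and a R c but not b R c.
(C) not euclidean: a R b and a R c but not b R c.
(D) symmetric: every R-edge is matched by its reverse.

A, D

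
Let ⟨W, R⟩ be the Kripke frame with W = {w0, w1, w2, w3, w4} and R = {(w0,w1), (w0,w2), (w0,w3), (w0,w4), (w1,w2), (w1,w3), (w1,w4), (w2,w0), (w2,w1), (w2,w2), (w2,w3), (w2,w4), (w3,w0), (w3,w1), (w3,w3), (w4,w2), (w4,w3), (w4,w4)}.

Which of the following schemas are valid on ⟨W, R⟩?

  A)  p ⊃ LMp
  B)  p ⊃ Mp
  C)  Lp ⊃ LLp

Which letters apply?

R is not reflexive: not w0 R w0.
R is not symmetric: w0 R w1 but not w1 R w0.
R is not transitive: w0 R w2 and w2 R w0 but not w0 R w0.
(A) p ⊃ LMp is axiom B, which corresponds to symmetry. R is not symmetric — not valid.
(B) p ⊃ Mp is the dual of axiom T; it is valid on a frame exactly when R is reflexive. R is not reflexive, so not valid.
(C) Lp ⊃ LLp is axiom 4; it is valid on a frame exactly when R is transitive. R is not transitive, so not valid.

none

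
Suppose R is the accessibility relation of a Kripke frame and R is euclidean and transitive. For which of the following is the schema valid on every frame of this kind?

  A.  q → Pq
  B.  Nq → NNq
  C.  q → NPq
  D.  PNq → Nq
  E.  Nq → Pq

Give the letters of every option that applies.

B, D

(A) the dual of axiom T: valid iff R is reflexive. Such an R need not be reflexive — not valid.
(B) Nq → NNq (axiom 4) characterises the transitive frames. Every such R is transitive — valid.
(C) axiom B: valid iff R is symmetric. Such an R need not be symmetric — not valid.
(D) the dual of axiom 5: valid iff R is euclidean. Every such R is euclidean — valid.
(E) Nq → Pq is axiom D; it is valid on a frame exactly when R is serial. Such an R need not be serial, so not valid.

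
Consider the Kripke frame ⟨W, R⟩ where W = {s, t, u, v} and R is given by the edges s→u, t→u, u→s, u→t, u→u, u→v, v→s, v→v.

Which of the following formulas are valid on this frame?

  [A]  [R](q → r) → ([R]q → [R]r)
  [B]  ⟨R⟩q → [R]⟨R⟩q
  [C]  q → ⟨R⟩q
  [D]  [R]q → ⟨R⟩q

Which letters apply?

A, D

R is not reflexive: not s R s.
R is not euclidean: u R s and u R t but not s R t.
R is serial: every world has an R-successor.
(A) [R](q → r) → ([R]q → [R]r) is the K axiom; it holds on all frames — valid.
(B) ⟨R⟩q → [R]⟨R⟩q is axiom 5, which corresponds to the euclidean property. R is not euclidean — not valid.
(C) q → ⟨R⟩q is the dual of axiom T, which corresponds to reflexivity. R is not reflexive — not valid.
(D) axiom D: valid iff R is serial. R is serial — valid.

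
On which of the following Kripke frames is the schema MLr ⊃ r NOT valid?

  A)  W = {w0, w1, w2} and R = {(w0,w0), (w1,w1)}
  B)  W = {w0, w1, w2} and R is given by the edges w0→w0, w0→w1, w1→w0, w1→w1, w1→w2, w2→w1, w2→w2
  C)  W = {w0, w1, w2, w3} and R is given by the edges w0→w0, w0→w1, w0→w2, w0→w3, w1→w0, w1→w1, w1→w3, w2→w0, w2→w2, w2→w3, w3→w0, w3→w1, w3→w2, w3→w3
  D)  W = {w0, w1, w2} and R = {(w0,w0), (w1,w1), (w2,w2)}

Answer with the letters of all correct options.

none

The schema MLr ⊃ r is the dual of axiom B; it is valid on a frame iff R is symmetric.
(A) R is symmetric (every R-edge is matched by its reverse), so the schema is valid here.
(B) R is symmetric (every R-edge is matched by its reverse), so the schema is valid here.
(C) R is symmetric (every R-edge is matched by its reverse), so the schema is valid here.
(D) R is symmetric (every R-edge is matched by its reverse), so the schema is valid here.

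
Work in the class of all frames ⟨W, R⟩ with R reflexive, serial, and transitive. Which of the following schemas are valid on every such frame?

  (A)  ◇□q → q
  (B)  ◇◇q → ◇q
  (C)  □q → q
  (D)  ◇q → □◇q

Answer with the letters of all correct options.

B, C

(A) ◇□q → q (the dual of axiom B) characterises the symmetric frames. Such an R need not be symmetric — not valid.
(B) the dual of axiom 4: valid iff R is transitive. Every such R is transitive — valid.
(C) □q → q (axiom T) characterises the reflexive frames. Every such R is reflexive — valid.
(D) ◇q → □◇q is axiom 5; it is valid on a frame exactly when R is euclidean. Such an R need not be euclidean, so not valid.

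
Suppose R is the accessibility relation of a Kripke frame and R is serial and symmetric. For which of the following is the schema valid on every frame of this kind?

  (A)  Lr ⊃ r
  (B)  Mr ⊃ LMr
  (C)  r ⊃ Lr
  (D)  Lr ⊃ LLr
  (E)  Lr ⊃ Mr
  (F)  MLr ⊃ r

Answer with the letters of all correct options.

E, F

(A) Lr ⊃ r is axiom T; it is valid on a frame exactly when R is reflexive. Such an R need not be reflexive, so not valid.
(B) Mr ⊃ LMr (axiom 5) characterises the euclidean frames. Such an R need not be euclidean — not valid.
(C) r ⊃ Lr (equivalent to ◇p→p) corresponds to R being a subset of the identity. Such an R need not be a subset of the identity, so not valid.
(D) Lr ⊃ LLr is axiom 4; it is valid on a frame exactly when R is transitive. Such an R need not be transitive, so not valid.
(E) Lr ⊃ Mr is axiom D, which corresponds to seriality. Every such R is serial — valid.
(F) MLr ⊃ r is the dual of axiom B; it is valid on a frame exactly when R is symmetric. Every such R is symmetric, so valid.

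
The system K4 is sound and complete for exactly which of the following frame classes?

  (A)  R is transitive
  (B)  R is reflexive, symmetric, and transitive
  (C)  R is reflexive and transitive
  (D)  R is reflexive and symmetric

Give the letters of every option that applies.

(A) K4 is sound and complete for exactly this class.
(B) this class determines S5, not K4.
(C) this class determines S4, not K4.
(D) this class determines B (= KTB), not K4.

A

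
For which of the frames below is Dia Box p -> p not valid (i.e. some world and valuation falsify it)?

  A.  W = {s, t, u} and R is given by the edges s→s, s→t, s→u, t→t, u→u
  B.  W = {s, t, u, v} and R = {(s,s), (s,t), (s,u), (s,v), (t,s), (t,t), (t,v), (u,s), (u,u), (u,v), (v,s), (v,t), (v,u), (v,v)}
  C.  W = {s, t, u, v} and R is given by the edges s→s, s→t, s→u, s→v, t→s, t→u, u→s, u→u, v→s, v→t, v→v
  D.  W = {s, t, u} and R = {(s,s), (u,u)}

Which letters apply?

A, C

The schema Dia Box p -> p is the dual of axiom B; it is valid on a frame iff R is symmetric.
(A) R is not symmetric (s R t but not t R s), so the schema fails here.
(B) R is symmetric (every R-edge is matched by its reverse), so the schema is valid here.
(C) R is not symmetric (t R u but not u R t), so the schema fails here.
(D) R is symmetric (every R-edge is matched by its reverse), so the schema is valid here.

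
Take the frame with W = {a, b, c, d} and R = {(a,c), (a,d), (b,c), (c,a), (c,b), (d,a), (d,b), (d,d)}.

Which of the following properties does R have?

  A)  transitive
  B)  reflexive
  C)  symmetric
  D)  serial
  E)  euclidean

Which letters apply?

(A) not transitive: a R c and c R a but not a R a.
(B) not reflexive: not a R a.
(C) not symmetric: d R b but not b R d.
(D) serial: every world has an R-successor.
(E) not euclidean: a R c and a R d but not c R d.

D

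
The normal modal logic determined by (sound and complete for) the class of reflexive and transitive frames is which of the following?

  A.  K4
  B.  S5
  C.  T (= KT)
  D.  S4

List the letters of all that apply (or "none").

D

(A) K4 is determined by the class of transitive frames.
(B) S5 is determined by the class of reflexive, symmetric, and transitive frames.
(C) T (= KT) is determined by the class of reflexive frames.
(D) S4 is determined by exactly this class.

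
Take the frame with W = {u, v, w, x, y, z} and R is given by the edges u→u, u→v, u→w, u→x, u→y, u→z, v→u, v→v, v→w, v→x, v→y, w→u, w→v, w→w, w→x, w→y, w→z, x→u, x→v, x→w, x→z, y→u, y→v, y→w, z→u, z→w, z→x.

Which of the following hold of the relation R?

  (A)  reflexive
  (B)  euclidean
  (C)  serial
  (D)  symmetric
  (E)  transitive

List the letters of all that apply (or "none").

(A) not reflexive: not x R x.
(B) not euclidean: u R v and u R z but not v R z.
(C) serial: every world has an R-successor.
(D) symmetric: every R-edge is matched by its reverse.
(E) not transitive: v R u and u R z but not v R z.

C, D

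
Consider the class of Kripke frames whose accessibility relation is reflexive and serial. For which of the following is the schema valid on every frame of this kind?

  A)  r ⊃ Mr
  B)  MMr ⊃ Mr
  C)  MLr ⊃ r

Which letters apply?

(A) r ⊃ Mr is the dual of axiom T, which corresponds to reflexivity. Every such R is reflexive — valid.
(B) MMr ⊃ Mr (the dual of axiom 4) characterises the transitive frames. Such an R need not be transitive — not valid.
(C) MLr ⊃ r (the dual of axiom B) characterises the symmetric frames. Such an R need not be symmetric — not valid.

A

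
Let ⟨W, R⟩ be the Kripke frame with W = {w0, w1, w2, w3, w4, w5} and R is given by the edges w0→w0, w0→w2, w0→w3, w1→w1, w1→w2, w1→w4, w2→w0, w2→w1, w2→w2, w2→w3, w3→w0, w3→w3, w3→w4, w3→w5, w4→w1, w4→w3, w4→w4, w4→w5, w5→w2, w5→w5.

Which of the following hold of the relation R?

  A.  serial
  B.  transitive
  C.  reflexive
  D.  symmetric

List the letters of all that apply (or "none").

A, C

(A) serial: every world has an R-successor.
(B) not transitive: w0 R w2 and w2 R w1 but not w0 R w1.
(C) reflexive: each world relates to itself.
(D) not symmetric: w2 R w3 but not w3 R w2.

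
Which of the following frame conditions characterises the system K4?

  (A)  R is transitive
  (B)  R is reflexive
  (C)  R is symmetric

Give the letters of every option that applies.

(A) K4 is sound and complete for exactly this class.
(B) this class determines T (= KT), not K4.
(C) this class determines KB, not K4.

A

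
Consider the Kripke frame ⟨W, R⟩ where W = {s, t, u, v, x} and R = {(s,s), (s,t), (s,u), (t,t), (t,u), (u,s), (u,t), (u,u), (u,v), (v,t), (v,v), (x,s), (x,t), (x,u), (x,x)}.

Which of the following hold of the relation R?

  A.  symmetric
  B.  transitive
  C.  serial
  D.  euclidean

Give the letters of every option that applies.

(A) not symmetric: s R t but not t R s.
(B) not transitive: s R u and u R v but not s R v.
(C) serial: every world has an R-successor.
(D) not euclidean: s R t and s R s but not t R s.

C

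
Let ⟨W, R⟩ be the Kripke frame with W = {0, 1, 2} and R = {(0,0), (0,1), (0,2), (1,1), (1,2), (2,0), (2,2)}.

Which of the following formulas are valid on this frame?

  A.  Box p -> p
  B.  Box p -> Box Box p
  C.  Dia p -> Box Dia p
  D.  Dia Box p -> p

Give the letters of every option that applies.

R is reflexive: each world relates to itself.
R is not symmetric: 0 R 1 but not 1 R 0.
R is not transitive: 1 R 2 and 2 R 0 but not 1 R 0.
R is not euclidean: 0 R 1 and 0 R 0 but not 1 R 0.
(A) Box p -> p (axiom T) characterises the reflexive frames. R is reflexive — valid.
(B) Box p -> Box Box p (axiom 4) characterises the transitive frames. R is not transitive — not valid.
(C) axiom 5: valid iff R is euclidean. R is not euclidean — not valid.
(D) the dual of axiom B: valid iff R is symmetric. R is not symmetric — not valid.

A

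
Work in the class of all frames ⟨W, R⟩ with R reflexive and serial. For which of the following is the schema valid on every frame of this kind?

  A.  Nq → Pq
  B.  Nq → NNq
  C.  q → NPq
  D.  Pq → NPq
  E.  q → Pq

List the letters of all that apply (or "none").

A, E

(A) Nq → Pq is axiom D, which corresponds to seriality. Every such R is serial — valid.
(B) Nq → NNq is axiom 4; it is valid on a frame exactly when R is transitive. Such an R need not be transitive, so not valid.
(C) q → NPq is axiom B, which corresponds to symmetry. Such an R need not be symmetric — not valid.
(D) Pq → NPq (axiom 5) characterises the euclidean frames. Such an R need not be euclidean — not valid.
(E) the dual of axiom T: valid iff R is reflexive. Every such R is reflexive — valid.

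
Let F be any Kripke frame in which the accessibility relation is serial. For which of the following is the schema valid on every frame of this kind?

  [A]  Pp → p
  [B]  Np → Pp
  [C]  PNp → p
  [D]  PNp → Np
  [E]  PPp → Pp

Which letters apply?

B

(A) Pp → p is valid only on frames where every R-edge is a self-loop. Such an R need not be a subset of the identity — not valid.
(B) Np → Pp (axiom D) characterises the serial frames. Every such R is serial — valid.
(C) PNp → p is the dual of axiom B, which corresponds to symmetry. Such an R need not be symmetric — not valid.
(D) the dual of axiom 5: valid iff R is euclidean. Such an R need not be euclidean — not valid.
(E) PPp → Pp (the dual of axiom 4) characterises the transitive frames. Such an R need not be transitive — not valid.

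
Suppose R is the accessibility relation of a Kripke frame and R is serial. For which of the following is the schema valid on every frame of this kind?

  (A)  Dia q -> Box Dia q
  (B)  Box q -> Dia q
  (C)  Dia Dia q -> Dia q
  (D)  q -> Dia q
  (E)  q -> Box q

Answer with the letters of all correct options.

B

(A) Dia q -> Box Dia q is axiom 5; it is valid on a frame exactly when R is euclidean. Such an R need not be euclidean, so not valid.
(B) Box q -> Dia q is axiom D, which corresponds to seriality. Every such R is serial — valid.
(C) the dual of axiom 4: valid iff R is transitive. Such an R need not be transitive — not valid.
(D) the dual of axiom T: valid iff R is reflexive. Such an R need not be reflexive — not valid.
(E) q -> Box q is valid only on frames where every R-edge is a self-loop. Such an R need not be a subset of the identity — not valid.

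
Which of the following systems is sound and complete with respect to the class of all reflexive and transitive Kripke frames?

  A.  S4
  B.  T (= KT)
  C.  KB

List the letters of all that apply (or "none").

(A) S4 is determined by exactly this class.
(B) T (= KT) is determined by the class of reflexive frames.
(C) KB is determined by the class of symmetric frames.

A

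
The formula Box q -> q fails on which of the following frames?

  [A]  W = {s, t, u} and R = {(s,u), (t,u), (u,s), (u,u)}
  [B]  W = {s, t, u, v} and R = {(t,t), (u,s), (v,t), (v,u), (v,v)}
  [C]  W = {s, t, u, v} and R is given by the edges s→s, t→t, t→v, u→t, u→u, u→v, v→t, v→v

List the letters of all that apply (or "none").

A, B

The schema Box q -> q is axiom T; it is valid on a frame iff R is reflexive.
(A) R is not reflexive (not s R s), so the schema fails here.
(B) R is not reflexive (not s R s), so the schema fails here.
(C) R is reflexive (each world relates to itself), so the schema is valid here.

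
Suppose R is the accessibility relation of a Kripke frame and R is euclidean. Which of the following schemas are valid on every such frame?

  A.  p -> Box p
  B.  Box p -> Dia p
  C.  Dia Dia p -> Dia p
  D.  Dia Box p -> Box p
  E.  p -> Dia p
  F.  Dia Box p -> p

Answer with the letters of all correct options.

D

(A) p -> Box p is valid only on frames where every R-edge is a self-loop. Such an R need not be a subset of the identity — not valid.
(B) Box p -> Dia p (axiom D) characterises the serial frames. Such an R need not be serial — not valid.
(C) Dia Dia p -> Dia p is the dual of axiom 4; it is valid on a frame exactly when R is transitive. Such an R need not be transitive, so not valid.
(D) Dia Box p -> Box p is the dual of axiom 5, which corresponds to the euclidean property. Every such R is euclidean — valid.
(E) the dual of axiom T: valid iff R is reflexive. Such an R need not be reflexive — not valid.
(F) Dia Box p -> p is the dual of axiom B, which corresponds to symmetry. Such an R need not be symmetric — not valid.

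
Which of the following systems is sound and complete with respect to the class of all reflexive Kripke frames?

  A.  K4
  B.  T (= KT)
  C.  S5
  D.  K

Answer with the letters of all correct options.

(A) K4 is determined by the class of transitive frames.
(B) T (= KT) is determined by exactly this class.
(C) S5 is determined by the class of reflexive, symmetric, and transitive frames.
(D) K is determined by the class of arbitrary frames.

B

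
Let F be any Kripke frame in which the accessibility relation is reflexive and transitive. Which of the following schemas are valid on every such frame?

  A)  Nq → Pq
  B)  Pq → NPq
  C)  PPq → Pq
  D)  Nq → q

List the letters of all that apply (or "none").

A, C, D

Reflexive relations are serial.
(A) Nq → Pq is axiom D; it is valid on a frame exactly when R is serial. Every such R is serial, so valid.
(B) Pq → NPq is axiom 5; it is valid on a frame exactly when R is euclidean. Such an R need not be euclidean, so not valid.
(C) the dual of axiom 4: valid iff R is transitive. Every such R is transitive — valid.
(D) Nq → q is axiom T, which corresponds to reflexivity. Every such R is reflexive — valid.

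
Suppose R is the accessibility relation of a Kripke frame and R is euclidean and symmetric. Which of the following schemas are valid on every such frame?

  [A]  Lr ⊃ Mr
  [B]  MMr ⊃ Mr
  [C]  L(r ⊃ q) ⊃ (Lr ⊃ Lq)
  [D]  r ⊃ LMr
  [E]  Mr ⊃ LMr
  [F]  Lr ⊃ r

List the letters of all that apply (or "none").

B, C, D, E

A symmetric euclidean relation is transitive (uRv and vRw give vRu by symmetry, then uRw by the euclidean condition, applied at v).
(A) Lr ⊃ Mr is axiom D; it is valid on a frame exactly when R is serial. Such an R need not be serial, so not valid.
(B) MMr ⊃ Mr (the dual of axiom 4) characterises the transitive frames. Every such R is transitive — valid.
(C) L(r ⊃ q) ⊃ (Lr ⊃ Lq) is axiom K, valid on every Kripke frame — valid.
(D) axiom B: valid iff R is symmetric. Every such R is symmetric — valid.
(E) Mr ⊃ LMr is axiom 5; it is valid on a frame exactly when R is euclidean. Every such R is euclidean, so valid.
(F) Lr ⊃ r is axiom T, which corresponds to reflexivity. Such an R need not be reflexive — not valid.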